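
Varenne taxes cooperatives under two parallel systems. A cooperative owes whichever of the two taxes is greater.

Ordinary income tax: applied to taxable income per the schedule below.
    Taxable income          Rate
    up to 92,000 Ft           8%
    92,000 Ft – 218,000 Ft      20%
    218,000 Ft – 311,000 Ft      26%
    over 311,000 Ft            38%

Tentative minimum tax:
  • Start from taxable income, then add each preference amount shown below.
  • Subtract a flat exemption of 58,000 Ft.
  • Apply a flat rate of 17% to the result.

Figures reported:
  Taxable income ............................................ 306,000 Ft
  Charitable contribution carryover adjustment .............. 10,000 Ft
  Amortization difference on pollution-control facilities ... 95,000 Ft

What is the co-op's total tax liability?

60,010 Ft

Ordinary income tax:
  92,000 Ft × 8% = 7,360 Ft
  126,000 Ft × 20% = 25,200 Ft
  88,000 Ft × 26% = 22,880 Ft
  → 55,440 Ft

Tentative minimum tax:
  Adjusted income: 306,000 Ft + 10,000 Ft + 95,000 Ft = 411,000 Ft
  Less exemption 58,000 Ft → base 353,000 Ft
  353,000 Ft × 17% = 60,010 Ft

60,010 Ft > 55,440 Ft, so the tentative minimum tax is the binding amount.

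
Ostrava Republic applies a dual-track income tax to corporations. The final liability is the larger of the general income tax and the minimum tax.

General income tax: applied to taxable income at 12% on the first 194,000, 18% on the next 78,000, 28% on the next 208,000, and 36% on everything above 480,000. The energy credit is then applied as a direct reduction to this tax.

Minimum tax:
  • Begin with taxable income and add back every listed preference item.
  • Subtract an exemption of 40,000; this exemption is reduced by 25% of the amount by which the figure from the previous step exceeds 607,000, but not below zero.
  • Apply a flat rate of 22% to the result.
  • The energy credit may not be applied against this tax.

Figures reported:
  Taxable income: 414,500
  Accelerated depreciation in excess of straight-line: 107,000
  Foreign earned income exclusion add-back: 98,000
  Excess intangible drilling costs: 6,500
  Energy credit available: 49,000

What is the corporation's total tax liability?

129,965

Minimum tax:
  Adjusted income: 414,500 + 107,000 + 98,000 + 6,500 = 626,000
  Exemption: 40,000 − 25% × (626,000 − 607,000) = 40,000 − 4,750 = 35,250
  Base: 626,000 − 35,250 = 590,750
  590,750 × 22% = 129,965

General income tax:
  194,000 × 12% = 23,280
  78,000 × 18% = 14,040
  142,500 × 28% = 39,900
  → 77,220
  Less energy credit 49,000 → 28,220

129,965 > 28,220, so the minimum tax is the binding amount.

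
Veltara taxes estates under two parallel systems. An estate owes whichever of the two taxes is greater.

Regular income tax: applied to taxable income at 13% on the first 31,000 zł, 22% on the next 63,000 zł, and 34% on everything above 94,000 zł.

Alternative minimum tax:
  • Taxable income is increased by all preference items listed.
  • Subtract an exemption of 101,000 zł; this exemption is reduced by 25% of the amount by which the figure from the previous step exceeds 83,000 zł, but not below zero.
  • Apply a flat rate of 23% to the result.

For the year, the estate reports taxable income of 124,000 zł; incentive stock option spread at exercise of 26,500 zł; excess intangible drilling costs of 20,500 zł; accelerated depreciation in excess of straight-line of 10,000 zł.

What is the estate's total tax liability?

28,090 zł

Regular income tax:
  31,000 zł × 13% = 4,030 zł
  63,000 zł × 22% = 13,860 zł
  30,000 zł × 34% = 10,200 zł
  → 28,090 zł

Alternative minimum tax:
  Adjusted income: 124,000 zł + 26,500 zł + 20,500 zł + 10,000 zł = 181,000 zł
  Exemption: 101,000 zł − 25% × (181,000 zł − 83,000 zł) = 101,000 zł − 24,500 zł = 76,500 zł
  Base: 181,000 zł − 76,500 zł = 104,500 zł
  104,500 zł × 23% = 24,035 zł

28,090 zł > 24,035 zł, so the regular income tax governs.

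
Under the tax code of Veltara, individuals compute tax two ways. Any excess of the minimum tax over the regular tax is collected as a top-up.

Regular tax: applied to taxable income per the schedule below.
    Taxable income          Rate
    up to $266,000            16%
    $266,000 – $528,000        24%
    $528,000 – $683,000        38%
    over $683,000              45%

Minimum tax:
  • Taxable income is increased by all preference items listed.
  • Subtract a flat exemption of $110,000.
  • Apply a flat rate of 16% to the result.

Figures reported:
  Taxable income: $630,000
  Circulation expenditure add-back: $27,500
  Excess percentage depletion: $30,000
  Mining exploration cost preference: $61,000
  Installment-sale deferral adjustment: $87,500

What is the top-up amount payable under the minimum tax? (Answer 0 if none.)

Minimum tax:
  Adjusted income: $630,000 + $27,500 + $30,000 + $61,000 + $87,500 = $836,000
  Less exemption $110,000 → base $726,000
  $726,000 × 16% = $116,160

Regular tax:
  $266,000 × 16% = $42,560
  $262,000 × 24% = $62,880
  $102,000 × 38% = $38,760
  → $144,200

$116,160 ≤ $144,200, so no add-on is due.

$0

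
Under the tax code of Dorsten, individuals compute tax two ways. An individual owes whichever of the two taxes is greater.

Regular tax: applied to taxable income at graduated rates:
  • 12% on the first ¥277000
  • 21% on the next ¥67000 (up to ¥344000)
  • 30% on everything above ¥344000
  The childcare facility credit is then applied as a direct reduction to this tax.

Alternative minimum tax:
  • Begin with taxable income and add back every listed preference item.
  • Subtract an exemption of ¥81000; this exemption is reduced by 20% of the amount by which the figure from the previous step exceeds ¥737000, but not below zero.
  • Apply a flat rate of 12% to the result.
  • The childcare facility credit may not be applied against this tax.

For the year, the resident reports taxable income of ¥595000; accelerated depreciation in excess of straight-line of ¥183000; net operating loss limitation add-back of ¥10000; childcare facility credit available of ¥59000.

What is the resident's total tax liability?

Alternative minimum tax:
  Adjusted income: ¥595000 + ¥183000 + ¥10000 = ¥788000
  Exemption: ¥81000 − 20% × (¥788000 − ¥737000) = ¥81000 − ¥10200 = ¥70800
  Base: ¥788000 − ¥70800 = ¥717200
  ¥717200 × 12% = ¥86064

Regular tax:
  ¥277000 × 12% = ¥33240
  ¥67000 × 21% = ¥14070
  ¥251000 × 30% = ¥75300
  → ¥122610
  Less childcare facility credit ¥59000 → ¥63610

¥86064 > ¥63610, so the alternative minimum tax is the binding amount.

¥86064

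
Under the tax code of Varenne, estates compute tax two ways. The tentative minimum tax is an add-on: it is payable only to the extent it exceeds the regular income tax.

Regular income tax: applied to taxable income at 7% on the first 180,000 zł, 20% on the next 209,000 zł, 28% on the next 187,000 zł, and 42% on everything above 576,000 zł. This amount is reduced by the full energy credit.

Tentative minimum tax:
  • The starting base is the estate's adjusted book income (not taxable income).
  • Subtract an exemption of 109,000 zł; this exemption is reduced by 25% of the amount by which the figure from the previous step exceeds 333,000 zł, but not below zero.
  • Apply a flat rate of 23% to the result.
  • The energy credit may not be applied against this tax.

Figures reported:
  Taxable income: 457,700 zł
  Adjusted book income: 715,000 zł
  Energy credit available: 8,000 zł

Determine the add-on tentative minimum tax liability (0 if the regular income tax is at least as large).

Regular income tax:
  180,000 zł × 7% = 12,600 zł
  209,000 zł × 20% = 41,800 zł
  68,700 zł × 28% = 19,236 zł
  → 73,636 zł
  Less energy credit 8,000 zł → 65,636 zł

Tentative minimum tax:
  Base (adjusted book income): 715,000 zł
  Exemption: 109,000 zł − 25% × (715,000 zł − 333,000 zł) = 109,000 zł − 95,500 zł = 13,500 zł
  Base: 715,000 zł − 13,500 zł = 701,500 zł
  701,500 zł × 23% = 161,345 zł

Excess of tentative minimum tax over regular income tax: 161,345 zł − 65,636 zł = 95,709 zł.

95,709 zł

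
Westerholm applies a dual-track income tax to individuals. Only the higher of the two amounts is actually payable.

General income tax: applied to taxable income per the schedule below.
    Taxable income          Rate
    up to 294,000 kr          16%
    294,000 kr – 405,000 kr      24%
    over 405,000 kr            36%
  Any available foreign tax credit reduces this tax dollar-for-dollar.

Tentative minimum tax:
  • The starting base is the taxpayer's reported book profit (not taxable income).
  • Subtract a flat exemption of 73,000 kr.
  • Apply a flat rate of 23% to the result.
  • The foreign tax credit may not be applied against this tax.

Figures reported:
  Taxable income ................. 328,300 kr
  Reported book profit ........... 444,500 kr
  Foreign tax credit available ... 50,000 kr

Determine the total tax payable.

85,445 kr

Tentative minimum tax:
  Base (reported book profit): 444,500 kr
  Less exemption 73,000 kr → base 371,500 kr
  371,500 kr × 23% = 85,445 kr

General income tax:
  294,000 kr × 16% = 47,040 kr
  34,300 kr × 24% = 8,232 kr
  → 55,272 kr
  Less foreign tax credit 50,000 kr → 5,272 kr

85,445 kr > 5,272 kr, so the tentative minimum tax is the binding amount.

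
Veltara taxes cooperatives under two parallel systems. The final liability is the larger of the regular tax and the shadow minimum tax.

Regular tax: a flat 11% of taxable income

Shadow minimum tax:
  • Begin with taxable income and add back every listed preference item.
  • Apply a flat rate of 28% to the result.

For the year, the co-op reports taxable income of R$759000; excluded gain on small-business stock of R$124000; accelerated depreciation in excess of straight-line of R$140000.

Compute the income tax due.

R$286440

Regular tax:
  R$759000 × 11% = R$83490

Shadow minimum tax:
  Adjusted income: R$759000 + R$124000 + R$140000 = R$1023000
  R$1023000 × 28% = R$286440

R$286440 > R$83490, so the shadow minimum tax is the binding amount.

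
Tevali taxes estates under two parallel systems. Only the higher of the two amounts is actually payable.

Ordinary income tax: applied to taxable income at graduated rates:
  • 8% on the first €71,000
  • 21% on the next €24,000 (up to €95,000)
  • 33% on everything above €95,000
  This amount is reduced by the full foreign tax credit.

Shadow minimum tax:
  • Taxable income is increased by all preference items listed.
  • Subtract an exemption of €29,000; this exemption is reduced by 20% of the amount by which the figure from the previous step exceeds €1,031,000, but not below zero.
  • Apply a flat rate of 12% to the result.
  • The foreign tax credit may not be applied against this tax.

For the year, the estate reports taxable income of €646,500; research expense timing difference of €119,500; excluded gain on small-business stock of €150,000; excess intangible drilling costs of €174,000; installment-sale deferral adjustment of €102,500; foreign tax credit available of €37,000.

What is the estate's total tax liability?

Shadow minimum tax:
  Adjusted income: €646,500 + €119,500 + €150,000 + €174,000 + €102,500 = €1,192,500
  Exemption: 20% × (€1,192,500 − €1,031,000) = €32,300 ≥ €29,000, so the exemption is fully phased out
  Base: €1,192,500 − €0 = €1,192,500
  €1,192,500 × 12% = €143,100

Ordinary income tax:
  €71,000 × 8% = €5,680
  €24,000 × 21% = €5,040
  €551,500 × 33% = €181,995
  → €192,715
  Less foreign tax credit €37,000 → €155,715

€155,715 > €143,100, so the ordinary income tax governs.

€155,715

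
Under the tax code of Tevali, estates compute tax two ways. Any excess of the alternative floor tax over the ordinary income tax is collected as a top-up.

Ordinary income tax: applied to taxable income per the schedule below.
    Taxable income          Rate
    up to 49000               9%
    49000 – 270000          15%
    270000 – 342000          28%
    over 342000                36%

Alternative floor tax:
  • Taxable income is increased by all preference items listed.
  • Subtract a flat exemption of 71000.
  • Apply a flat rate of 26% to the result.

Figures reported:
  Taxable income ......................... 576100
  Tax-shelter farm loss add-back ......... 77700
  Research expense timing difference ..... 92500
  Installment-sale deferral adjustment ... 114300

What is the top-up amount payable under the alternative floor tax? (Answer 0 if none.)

Ordinary income tax:
  49000 × 9% = 4410
  221000 × 15% = 33150
  72000 × 28% = 20160
  234100 × 36% = 84276
  → 141996

Alternative floor tax:
  Adjusted income: 576100 + 77700 + 92500 + 114300 = 860600
  Less exemption 71000 → base 789600
  789600 × 26% = 205296

Excess of alternative floor tax over ordinary income tax: 205296 − 141996 = 63300.

63300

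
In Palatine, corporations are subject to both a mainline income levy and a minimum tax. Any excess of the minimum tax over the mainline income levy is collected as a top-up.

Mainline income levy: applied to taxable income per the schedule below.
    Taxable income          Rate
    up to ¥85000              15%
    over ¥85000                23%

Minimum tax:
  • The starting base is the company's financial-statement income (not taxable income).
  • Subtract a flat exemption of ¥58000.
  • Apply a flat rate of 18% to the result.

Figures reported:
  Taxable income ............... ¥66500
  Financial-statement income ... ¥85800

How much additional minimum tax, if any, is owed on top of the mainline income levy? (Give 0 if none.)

¥0

Minimum tax:
  Base (financial-statement income): ¥85800
  Less exemption ¥58000 → base ¥27800
  ¥27800 × 18% = ¥5004

Mainline income levy:
  ¥66500 × 15% = ¥9975

¥5004 ≤ ¥9975, so no add-on is due.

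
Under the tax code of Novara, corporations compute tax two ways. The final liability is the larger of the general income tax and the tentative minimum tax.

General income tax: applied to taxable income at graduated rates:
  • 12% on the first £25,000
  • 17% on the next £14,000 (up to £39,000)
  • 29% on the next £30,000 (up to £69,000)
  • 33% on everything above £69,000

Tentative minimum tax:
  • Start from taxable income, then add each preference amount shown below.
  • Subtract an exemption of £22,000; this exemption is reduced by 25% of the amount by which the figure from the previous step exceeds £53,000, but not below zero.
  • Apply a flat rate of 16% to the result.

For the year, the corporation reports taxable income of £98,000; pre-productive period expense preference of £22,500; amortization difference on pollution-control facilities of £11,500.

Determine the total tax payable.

General income tax:
  £25,000 × 12% = £3,000
  £14,000 × 17% = £2,380
  £30,000 × 29% = £8,700
  £29,000 × 33% = £9,570
  → £23,650

Tentative minimum tax:
  Adjusted income: £98,000 + £22,500 + £11,500 = £132,000
  Exemption: £22,000 − 25% × (£132,000 − £53,000) = £22,000 − £19,750 = £2,250
  Base: £132,000 − £2,250 = £129,750
  £129,750 × 16% = £20,760

£23,650 > £20,760, so the general income tax governs.

£23,650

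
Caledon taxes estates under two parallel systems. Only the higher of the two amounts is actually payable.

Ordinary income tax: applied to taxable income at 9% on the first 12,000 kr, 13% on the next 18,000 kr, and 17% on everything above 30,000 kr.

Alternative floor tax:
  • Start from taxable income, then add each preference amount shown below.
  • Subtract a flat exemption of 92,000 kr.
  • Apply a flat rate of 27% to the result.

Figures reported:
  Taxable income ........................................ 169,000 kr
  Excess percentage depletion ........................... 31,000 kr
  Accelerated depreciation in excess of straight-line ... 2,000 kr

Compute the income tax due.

29,700 kr

Alternative floor tax:
  Adjusted income: 169,000 kr + 31,000 kr + 2,000 kr = 202,000 kr
  Less exemption 92,000 kr → base 110,000 kr
  110,000 kr × 27% = 29,700 kr

Ordinary income tax:
  12,000 kr × 9% = 1,080 kr
  18,000 kr × 13% = 2,340 kr
  139,000 kr × 17% = 23,630 kr
  → 27,050 kr

29,700 kr > 27,050 kr, so the alternative floor tax is the binding amount.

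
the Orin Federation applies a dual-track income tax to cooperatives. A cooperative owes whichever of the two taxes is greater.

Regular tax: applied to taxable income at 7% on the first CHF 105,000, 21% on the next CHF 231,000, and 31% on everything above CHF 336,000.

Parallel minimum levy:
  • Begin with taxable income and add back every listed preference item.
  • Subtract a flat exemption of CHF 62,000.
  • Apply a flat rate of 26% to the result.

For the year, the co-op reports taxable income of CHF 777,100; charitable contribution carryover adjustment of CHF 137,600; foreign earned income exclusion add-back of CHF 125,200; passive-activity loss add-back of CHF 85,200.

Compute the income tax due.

Parallel minimum levy:
  Adjusted income: CHF 777,100 + CHF 137,600 + CHF 125,200 + CHF 85,200 = CHF 1,125,100
  Less exemption CHF 62,000 → base CHF 1,063,100
  CHF 1,063,100 × 26% = CHF 276,406

Regular tax:
  CHF 105,000 × 7% = CHF 7,350
  CHF 231,000 × 21% = CHF 48,510
  CHF 441,100 × 31% = CHF 136,741
  → CHF 192,601

CHF 276,406 > CHF 192,601, so the parallel minimum levy is the binding amount.

CHF 276,406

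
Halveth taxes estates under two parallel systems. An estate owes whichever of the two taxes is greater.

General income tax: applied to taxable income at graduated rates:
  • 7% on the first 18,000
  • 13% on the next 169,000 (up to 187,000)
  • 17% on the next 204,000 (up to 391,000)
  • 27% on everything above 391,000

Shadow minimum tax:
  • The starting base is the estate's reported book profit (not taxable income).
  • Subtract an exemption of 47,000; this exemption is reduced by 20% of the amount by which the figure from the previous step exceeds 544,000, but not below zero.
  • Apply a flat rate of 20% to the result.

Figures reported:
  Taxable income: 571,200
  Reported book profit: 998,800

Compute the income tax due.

Shadow minimum tax:
  Base (reported book profit): 998,800
  Exemption: 20% × (998,800 − 544,000) = 90,960 ≥ 47,000, so the exemption is fully phased out
  Base: 998,800 − 0 = 998,800
  998,800 × 20% = 199,760

General income tax:
  18,000 × 7% = 1,260
  169,000 × 13% = 21,970
  204,000 × 17% = 34,680
  180,200 × 27% = 48,654
  → 106,564

199,760 > 106,564, so the shadow minimum tax is the binding amount.

199,760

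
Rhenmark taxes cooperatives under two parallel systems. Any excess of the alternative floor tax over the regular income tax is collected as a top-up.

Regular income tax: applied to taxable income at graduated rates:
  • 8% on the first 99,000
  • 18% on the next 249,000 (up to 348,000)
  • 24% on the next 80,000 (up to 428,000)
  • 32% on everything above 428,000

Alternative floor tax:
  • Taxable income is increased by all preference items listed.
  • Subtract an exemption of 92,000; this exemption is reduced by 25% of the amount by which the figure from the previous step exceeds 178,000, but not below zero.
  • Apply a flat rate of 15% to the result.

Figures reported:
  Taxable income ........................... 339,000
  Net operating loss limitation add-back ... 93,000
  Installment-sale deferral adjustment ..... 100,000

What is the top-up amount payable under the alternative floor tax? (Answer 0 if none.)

Regular income tax:
  99,000 × 8% = 7,920
  240,000 × 18% = 43,200
  → 51,120

Alternative floor tax:
  Adjusted income: 339,000 + 93,000 + 100,000 = 532,000
  Exemption: 92,000 − 25% × (532,000 − 178,000) = 92,000 − 88,500 = 3,500
  Base: 532,000 − 3,500 = 528,500
  528,500 × 15% = 79,275

Excess of alternative floor tax over regular income tax: 79,275 − 51,120 = 28,155.

28,155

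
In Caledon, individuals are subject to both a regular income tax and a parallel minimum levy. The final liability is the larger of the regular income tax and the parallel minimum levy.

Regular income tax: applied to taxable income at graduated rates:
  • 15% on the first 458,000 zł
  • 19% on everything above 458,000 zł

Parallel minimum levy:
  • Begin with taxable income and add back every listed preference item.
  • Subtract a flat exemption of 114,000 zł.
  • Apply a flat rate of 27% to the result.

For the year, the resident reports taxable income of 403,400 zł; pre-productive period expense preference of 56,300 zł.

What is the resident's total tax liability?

93,339 zł

Parallel minimum levy:
  Adjusted income: 403,400 zł + 56,300 zł = 459,700 zł
  Less exemption 114,000 zł → base 345,700 zł
  345,700 zł × 27% = 93,339 zł

Regular income tax:
  403,400 zł × 15% = 60,510 zł

93,339 zł > 60,510 zł, so the parallel minimum levy is the binding amount.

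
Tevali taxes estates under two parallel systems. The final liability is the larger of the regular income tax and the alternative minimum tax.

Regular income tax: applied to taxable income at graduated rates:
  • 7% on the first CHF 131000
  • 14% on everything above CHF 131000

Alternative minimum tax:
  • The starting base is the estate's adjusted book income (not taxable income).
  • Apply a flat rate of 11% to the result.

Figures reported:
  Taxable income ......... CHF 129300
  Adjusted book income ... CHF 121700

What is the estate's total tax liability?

Regular income tax:
  CHF 129300 × 7% = CHF 9051

Alternative minimum tax:
  Base (adjusted book income): CHF 121700
  CHF 121700 × 11% = CHF 13387

CHF 13387 > CHF 9051, so the alternative minimum tax is the binding amount.

CHF 13387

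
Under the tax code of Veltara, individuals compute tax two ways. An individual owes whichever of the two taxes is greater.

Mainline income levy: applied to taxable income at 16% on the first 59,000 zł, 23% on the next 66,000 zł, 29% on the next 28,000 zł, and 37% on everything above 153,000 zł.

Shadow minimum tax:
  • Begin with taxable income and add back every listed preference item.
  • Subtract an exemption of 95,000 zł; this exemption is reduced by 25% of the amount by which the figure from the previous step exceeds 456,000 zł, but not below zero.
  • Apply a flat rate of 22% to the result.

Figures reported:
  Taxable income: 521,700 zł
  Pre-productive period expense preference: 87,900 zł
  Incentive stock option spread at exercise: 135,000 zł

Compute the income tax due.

169,159 zł

Mainline income levy:
  59,000 zł × 16% = 9,440 zł
  66,000 zł × 23% = 15,180 zł
  28,000 zł × 29% = 8,120 zł
  368,700 zł × 37% = 136,419 zł
  → 169,159 zł

Shadow minimum tax:
  Adjusted income: 521,700 zł + 87,900 zł + 135,000 zł = 744,600 zł
  Exemption: 95,000 zł − 25% × (744,600 zł − 456,000 zł) = 95,000 zł − 72,150 zł = 22,850 zł
  Base: 744,600 zł − 22,850 zł = 721,750 zł
  721,750 zł × 22% = 158,785 zł

169,159 zł > 158,785 zł, so the mainline income levy governs.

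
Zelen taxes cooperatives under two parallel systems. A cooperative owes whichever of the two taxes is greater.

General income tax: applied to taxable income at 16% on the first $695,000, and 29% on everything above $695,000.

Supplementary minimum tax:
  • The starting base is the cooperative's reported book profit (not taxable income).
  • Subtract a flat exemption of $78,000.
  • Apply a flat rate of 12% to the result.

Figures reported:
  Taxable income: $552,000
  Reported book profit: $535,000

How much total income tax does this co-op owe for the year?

Supplementary minimum tax:
  Base (reported book profit): $535,000
  Less exemption $78,000 → base $457,000
  $457,000 × 12% = $54,840

General income tax:
  $552,000 × 16% = $88,320

$88,320 > $54,840, so the general income tax governs.

$88,320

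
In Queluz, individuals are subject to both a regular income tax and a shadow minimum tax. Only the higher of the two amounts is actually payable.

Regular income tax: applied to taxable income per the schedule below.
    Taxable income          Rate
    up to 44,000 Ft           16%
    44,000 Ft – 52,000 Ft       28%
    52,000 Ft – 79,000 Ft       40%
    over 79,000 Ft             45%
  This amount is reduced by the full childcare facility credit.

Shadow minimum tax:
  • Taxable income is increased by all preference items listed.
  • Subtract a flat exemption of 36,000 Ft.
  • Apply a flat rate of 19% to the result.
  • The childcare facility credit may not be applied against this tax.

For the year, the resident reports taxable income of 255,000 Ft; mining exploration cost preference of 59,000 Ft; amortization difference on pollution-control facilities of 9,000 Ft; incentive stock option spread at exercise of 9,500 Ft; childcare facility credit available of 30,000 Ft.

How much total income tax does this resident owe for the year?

69,280 Ft

Shadow minimum tax:
  Adjusted income: 255,000 Ft + 59,000 Ft + 9,000 Ft + 9,500 Ft = 332,500 Ft
  Less exemption 36,000 Ft → base 296,500 Ft
  296,500 Ft × 19% = 56,335 Ft

Regular income tax:
  44,000 Ft × 16% = 7,040 Ft
  8,000 Ft × 28% = 2,240 Ft
  27,000 Ft × 40% = 10,800 Ft
  176,000 Ft × 45% = 79,200 Ft
  → 99,280 Ft
  Less childcare facility credit 30,000 Ft → 69,280 Ft

69,280 Ft > 56,335 Ft, so the regular income tax governs.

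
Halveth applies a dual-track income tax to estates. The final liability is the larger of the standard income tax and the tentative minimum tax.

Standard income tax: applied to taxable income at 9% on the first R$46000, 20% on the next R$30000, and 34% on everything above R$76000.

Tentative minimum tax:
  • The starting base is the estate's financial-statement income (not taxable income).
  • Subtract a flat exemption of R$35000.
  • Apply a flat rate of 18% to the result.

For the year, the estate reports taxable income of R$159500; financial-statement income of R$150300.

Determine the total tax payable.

Tentative minimum tax:
  Base (financial-statement income): R$150300
  Less exemption R$35000 → base R$115300
  R$115300 × 18% = R$20754

Standard income tax:
  R$46000 × 9% = R$4140
  R$30000 × 20% = R$6000
  R$83500 × 34% = R$28390
  → R$38530

R$38530 > R$20754, so the standard income tax governs.

R$38530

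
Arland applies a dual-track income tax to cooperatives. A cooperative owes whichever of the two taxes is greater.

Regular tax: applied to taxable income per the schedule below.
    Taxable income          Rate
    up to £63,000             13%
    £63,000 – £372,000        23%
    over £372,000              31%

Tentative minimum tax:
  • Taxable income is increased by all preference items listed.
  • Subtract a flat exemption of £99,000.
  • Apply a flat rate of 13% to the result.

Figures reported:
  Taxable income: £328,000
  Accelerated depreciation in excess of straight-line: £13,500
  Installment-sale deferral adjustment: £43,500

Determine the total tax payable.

Tentative minimum tax:
  Adjusted income: £328,000 + £13,500 + £43,500 = £385,000
  Less exemption £99,000 → base £286,000
  £286,000 × 13% = £37,180

Regular tax:
  £63,000 × 13% = £8,190
  £265,000 × 23% = £60,950
  → £69,140

£69,140 > £37,180, so the regular tax governs.

£69,140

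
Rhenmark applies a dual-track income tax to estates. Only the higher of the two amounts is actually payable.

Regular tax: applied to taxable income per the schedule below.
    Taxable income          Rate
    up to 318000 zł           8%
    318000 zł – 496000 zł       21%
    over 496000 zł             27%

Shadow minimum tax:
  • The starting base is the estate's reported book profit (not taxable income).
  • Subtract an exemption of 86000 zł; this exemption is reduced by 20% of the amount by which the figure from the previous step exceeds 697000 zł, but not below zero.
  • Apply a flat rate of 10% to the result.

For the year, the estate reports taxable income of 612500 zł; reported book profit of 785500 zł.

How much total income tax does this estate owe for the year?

94275 zł

Shadow minimum tax:
  Base (reported book profit): 785500 zł
  Exemption: 86000 zł − 20% × (785500 zł − 697000 zł) = 86000 zł − 17700 zł = 68300 zł
  Base: 785500 zł − 68300 zł = 717200 zł
  717200 zł × 10% = 71720 zł

Regular tax:
  318000 zł × 8% = 25440 zł
  178000 zł × 21% = 37380 zł
  116500 zł × 27% = 31455 zł
  → 94275 zł

94275 zł > 71720 zł, so the regular tax governs.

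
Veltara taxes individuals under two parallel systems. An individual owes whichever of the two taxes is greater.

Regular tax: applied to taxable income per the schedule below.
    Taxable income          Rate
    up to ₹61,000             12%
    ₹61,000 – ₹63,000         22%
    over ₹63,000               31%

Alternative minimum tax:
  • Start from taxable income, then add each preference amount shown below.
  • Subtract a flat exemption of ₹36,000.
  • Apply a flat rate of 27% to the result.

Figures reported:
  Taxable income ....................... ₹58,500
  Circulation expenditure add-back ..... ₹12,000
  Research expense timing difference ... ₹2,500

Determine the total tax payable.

Regular tax:
  ₹58,500 × 12% = ₹7,020

Alternative minimum tax:
  Adjusted income: ₹58,500 + ₹12,000 + ₹2,500 = ₹73,000
  Less exemption ₹36,000 → base ₹37,000
  ₹37,000 × 27% = ₹9,990

₹9,990 > ₹7,020, so the alternative minimum tax is the binding amount.

₹9,990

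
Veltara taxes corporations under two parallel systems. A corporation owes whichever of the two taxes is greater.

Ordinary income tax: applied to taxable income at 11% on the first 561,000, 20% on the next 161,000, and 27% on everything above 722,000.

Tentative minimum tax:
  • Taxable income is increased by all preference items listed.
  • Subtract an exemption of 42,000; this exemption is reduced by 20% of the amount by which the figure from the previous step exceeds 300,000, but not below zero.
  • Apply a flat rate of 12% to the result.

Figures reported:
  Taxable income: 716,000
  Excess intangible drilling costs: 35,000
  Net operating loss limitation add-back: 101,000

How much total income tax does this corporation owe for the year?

Ordinary income tax:
  561,000 × 11% = 61,710
  155,000 × 20% = 31,000
  → 92,710

Tentative minimum tax:
  Adjusted income: 716,000 + 35,000 + 101,000 = 852,000
  Exemption: 20% × (852,000 − 300,000) = 110,400 ≥ 42,000, so the exemption is fully phased out
  Base: 852,000 − 0 = 852,000
  852,000 × 12% = 102,240

102,240 > 92,710, so the tentative minimum tax is the binding amount.

102,240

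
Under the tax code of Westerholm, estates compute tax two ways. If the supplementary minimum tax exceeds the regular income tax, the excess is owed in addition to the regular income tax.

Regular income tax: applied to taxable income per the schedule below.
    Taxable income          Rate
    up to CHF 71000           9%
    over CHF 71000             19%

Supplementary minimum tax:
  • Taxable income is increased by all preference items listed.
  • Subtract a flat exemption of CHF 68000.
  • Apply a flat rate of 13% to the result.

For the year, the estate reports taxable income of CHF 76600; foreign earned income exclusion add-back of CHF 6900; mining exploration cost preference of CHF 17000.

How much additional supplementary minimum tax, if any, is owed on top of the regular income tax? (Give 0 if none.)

CHF 0

Regular income tax:
  CHF 71000 × 9% = CHF 6390
  CHF 5600 × 19% = CHF 1064
  → CHF 7454

Supplementary minimum tax:
  Adjusted income: CHF 76600 + CHF 6900 + CHF 17000 = CHF 100500
  Less exemption CHF 68000 → base CHF 32500
  CHF 32500 × 13% = CHF 4225

CHF 4225 ≤ CHF 7454, so no add-on is due.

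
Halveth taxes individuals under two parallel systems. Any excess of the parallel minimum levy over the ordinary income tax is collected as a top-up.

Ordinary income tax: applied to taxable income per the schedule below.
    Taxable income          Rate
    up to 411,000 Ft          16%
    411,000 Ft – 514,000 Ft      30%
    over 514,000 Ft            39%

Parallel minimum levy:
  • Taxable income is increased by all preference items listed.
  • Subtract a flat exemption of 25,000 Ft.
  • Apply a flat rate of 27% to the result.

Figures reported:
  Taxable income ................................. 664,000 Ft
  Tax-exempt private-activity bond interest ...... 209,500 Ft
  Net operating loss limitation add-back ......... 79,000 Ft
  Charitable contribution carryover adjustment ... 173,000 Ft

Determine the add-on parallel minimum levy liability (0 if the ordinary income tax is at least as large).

Ordinary income tax:
  411,000 Ft × 16% = 65,760 Ft
  103,000 Ft × 30% = 30,900 Ft
  150,000 Ft × 39% = 58,500 Ft
  → 155,160 Ft

Parallel minimum levy:
  Adjusted income: 664,000 Ft + 209,500 Ft + 79,000 Ft + 173,000 Ft = 1,125,500 Ft
  Less exemption 25,000 Ft → base 1,100,500 Ft
  1,100,500 Ft × 27% = 297,135 Ft

Excess of parallel minimum levy over ordinary income tax: 297,135 Ft − 155,160 Ft = 141,975 Ft.

141,975 Ft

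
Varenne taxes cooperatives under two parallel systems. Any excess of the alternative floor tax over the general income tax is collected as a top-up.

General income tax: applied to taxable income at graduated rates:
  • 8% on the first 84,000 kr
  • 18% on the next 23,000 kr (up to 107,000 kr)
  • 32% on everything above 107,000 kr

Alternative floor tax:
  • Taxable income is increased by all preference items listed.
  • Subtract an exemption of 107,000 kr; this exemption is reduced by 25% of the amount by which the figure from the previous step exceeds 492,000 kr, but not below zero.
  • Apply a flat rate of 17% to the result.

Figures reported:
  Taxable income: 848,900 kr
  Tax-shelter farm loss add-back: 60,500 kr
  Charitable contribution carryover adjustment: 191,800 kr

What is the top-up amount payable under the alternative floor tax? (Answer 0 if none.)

General income tax:
  84,000 kr × 8% = 6,720 kr
  23,000 kr × 18% = 4,140 kr
  741,900 kr × 32% = 237,408 kr
  → 248,268 kr

Alternative floor tax:
  Adjusted income: 848,900 kr + 60,500 kr + 191,800 kr = 1,101,200 kr
  Exemption: 25% × (1,101,200 kr − 492,000 kr) = 152,300 kr ≥ 107,000 kr, so the exemption is fully phased out
  Base: 1,101,200 kr − 0 kr = 1,101,200 kr
  1,101,200 kr × 17% = 187,204 kr

187,204 kr ≤ 248,268 kr, so no add-on is due.

0 kr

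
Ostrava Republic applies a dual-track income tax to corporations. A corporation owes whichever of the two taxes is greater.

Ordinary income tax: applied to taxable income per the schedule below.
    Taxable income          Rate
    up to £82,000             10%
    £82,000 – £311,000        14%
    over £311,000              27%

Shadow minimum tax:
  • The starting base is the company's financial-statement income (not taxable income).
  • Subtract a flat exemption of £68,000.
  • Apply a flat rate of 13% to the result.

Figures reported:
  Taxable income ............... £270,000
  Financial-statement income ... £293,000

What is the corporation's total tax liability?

Ordinary income tax:
  £82,000 × 10% = £8,200
  £188,000 × 14% = £26,320
  → £34,520

Shadow minimum tax:
  Base (financial-statement income): £293,000
  Less exemption £68,000 → base £225,000
  £225,000 × 13% = £29,250

£34,520 > £29,250, so the ordinary income tax governs.

£34,520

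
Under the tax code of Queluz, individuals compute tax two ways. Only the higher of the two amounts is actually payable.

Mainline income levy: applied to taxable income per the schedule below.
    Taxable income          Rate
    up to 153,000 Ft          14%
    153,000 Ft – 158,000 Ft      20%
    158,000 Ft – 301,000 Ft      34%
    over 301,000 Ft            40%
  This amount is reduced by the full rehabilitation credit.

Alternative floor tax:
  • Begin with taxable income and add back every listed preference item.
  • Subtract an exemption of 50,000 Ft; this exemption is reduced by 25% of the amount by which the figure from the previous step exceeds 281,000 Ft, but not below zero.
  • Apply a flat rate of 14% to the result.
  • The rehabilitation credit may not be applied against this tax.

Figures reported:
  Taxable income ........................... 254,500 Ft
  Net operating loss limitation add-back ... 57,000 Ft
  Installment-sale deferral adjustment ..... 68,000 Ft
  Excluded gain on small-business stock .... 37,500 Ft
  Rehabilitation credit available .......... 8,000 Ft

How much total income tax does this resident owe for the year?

Mainline income levy:
  153,000 Ft × 14% = 21,420 Ft
  5,000 Ft × 20% = 1,000 Ft
  96,500 Ft × 34% = 32,810 Ft
  → 55,230 Ft
  Less rehabilitation credit 8,000 Ft → 47,230 Ft

Alternative floor tax:
  Adjusted income: 254,500 Ft + 57,000 Ft + 68,000 Ft + 37,500 Ft = 417,000 Ft
  Exemption: 50,000 Ft − 25% × (417,000 Ft − 281,000 Ft) = 50,000 Ft − 34,000 Ft = 16,000 Ft
  Base: 417,000 Ft − 16,000 Ft = 401,000 Ft
  401,000 Ft × 14% = 56,140 Ft

56,140 Ft > 47,230 Ft, so the alternative floor tax is the binding amount.

56,140 Ft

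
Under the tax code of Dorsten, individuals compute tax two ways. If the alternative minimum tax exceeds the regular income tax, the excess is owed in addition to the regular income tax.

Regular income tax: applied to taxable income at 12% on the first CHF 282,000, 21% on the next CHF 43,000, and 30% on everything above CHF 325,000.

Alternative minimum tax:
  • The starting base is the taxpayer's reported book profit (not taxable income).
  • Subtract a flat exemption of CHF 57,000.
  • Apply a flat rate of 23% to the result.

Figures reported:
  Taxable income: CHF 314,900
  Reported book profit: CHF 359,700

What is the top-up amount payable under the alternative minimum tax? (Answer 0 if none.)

Alternative minimum tax:
  Base (reported book profit): CHF 359,700
  Less exemption CHF 57,000 → base CHF 302,700
  CHF 302,700 × 23% = CHF 69,621

Regular income tax:
  CHF 282,000 × 12% = CHF 33,840
  CHF 32,900 × 21% = CHF 6,909
  → CHF 40,749

Excess of alternative minimum tax over regular income tax: CHF 69,621 − CHF 40,749 = CHF 28,872.

CHF 28,872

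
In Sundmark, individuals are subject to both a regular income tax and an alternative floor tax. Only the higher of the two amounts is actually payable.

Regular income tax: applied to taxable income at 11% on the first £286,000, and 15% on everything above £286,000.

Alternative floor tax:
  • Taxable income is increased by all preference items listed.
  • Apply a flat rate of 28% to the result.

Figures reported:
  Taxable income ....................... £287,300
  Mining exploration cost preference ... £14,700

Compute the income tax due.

Alternative floor tax:
  Adjusted income: £287,300 + £14,700 = £302,000
  £302,000 × 28% = £84,560

Regular income tax:
  £286,000 × 11% = £31,460
  £1,300 × 15% = £195
  → £31,655

£84,560 > £31,655, so the alternative floor tax is the binding amount.

£84,560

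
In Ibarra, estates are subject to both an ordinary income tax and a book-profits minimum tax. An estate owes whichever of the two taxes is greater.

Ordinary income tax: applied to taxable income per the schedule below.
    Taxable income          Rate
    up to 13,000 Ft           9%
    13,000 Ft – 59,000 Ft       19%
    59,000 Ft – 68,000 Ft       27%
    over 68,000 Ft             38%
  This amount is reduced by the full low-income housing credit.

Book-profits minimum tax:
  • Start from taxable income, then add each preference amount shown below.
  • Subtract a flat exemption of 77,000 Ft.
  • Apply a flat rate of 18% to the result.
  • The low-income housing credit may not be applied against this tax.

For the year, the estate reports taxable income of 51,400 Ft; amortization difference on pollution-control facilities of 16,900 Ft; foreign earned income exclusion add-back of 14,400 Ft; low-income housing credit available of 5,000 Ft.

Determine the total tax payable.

Ordinary income tax:
  13,000 Ft × 9% = 1,170 Ft
  38,400 Ft × 19% = 7,296 Ft
  → 8,466 Ft
  Less low-income housing credit 5,000 Ft → 3,466 Ft

Book-profits minimum tax:
  Adjusted income: 51,400 Ft + 16,900 Ft + 14,400 Ft = 82,700 Ft
  Less exemption 77,000 Ft → base 5,700 Ft
  5,700 Ft × 18% = 1,026 Ft

3,466 Ft > 1,026 Ft, so the ordinary income tax governs.

3,466 Ft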